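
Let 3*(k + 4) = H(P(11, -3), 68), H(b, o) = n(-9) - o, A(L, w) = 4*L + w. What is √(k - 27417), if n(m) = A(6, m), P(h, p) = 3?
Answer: 2*I*√61737/3 ≈ 165.65*I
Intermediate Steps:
A(L, w) = w + 4*L
n(m) = 24 + m (n(m) = m + 4*6 = m + 24 = 24 + m)
H(b, o) = 15 - o (H(b, o) = (24 - 9) - o = 15 - o)
k = -65/3 (k = -4 + (15 - 1*68)/3 = -4 + (15 - 68)/3 = -4 + (⅓)*(-53) = -4 - 53/3 = -65/3 ≈ -21.667)
√(k - 27417) = √(-65/3 - 27417) = √(-82316/3) = 2*I*√61737/3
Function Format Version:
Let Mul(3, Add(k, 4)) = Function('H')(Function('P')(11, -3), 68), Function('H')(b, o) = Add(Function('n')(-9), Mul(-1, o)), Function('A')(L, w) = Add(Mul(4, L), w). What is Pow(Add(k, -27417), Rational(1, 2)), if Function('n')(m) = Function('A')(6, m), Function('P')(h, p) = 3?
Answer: Mul(Rational(2, 3), I, Pow(61737, Rational(1, 2))) ≈ Mul(165.65, I)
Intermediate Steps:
Function('A')(L, w) = Add(w, Mul(4, L))
Function('n')(m) = Add(24, m) (Function('n')(m) = Add(m, Mul(4, 6)) = Add(m, 24) = Add(24, m))
Function('H')(b, o) = Add(15, Mul(-1, o)) (Function('H')(b, o) = Add(Add(24, -9), Mul(-1, o)) = Add(15, Mul(-1, o)))
k = Rational(-65, 3) (k = Add(-4, Mul(Rational(1, 3), Add(15, Mul(-1, 68)))) = Add(-4, Mul(Rational(1, 3), Add(15, -68))) = Add(-4, Mul(Rational(1, 3), -53)) = Add(-4, Rational(-53, 3)) = Rational(-65, 3) ≈ -21.667)
Pow(Add(k, -27417), Rational(1, 2)) = Pow(Add(Rational(-65, 3), -27417), Rational(1, 2)) = Pow(Rational(-82316, 3), Rational(1, 2)) = Mul(Rational(2, 3), I, Pow(61737, Rational(1, 2)))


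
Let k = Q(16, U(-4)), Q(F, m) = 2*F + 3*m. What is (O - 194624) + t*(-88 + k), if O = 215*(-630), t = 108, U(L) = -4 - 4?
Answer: -338714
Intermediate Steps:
U(L) = -8
k = 8 (k = 2*16 + 3*(-8) = 32 - 24 = 8)
O = -135450
(O - 194624) + t*(-88 + k) = (-135450 - 194624) + 108*(-88 + 8) = -330074 + 108*(-80) = -330074 - 8640 = -338714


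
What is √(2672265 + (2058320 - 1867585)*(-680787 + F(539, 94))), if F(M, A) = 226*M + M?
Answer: 5*I*√4260409469 ≈ 3.2636e+5*I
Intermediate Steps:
F(M, A) = 227*M
√(2672265 + (2058320 - 1867585)*(-680787 + F(539, 94))) = √(2672265 + (2058320 - 1867585)*(-680787 + 227*539)) = √(2672265 + 190735*(-680787 + 122353)) = √(2672265 + 190735*(-558434)) = √(2672265 - 106512908990) = √(-106510236725) = 5*I*√4260409469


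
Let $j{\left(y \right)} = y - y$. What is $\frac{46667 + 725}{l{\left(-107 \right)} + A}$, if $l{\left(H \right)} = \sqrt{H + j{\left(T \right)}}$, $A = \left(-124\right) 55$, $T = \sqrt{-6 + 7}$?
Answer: $- \frac{323213440}{46512507} - \frac{47392 i \sqrt{107}}{46512507} \approx -6.949 - 0.01054 i$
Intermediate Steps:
$T = 1$ ($T = \sqrt{1} = 1$)
$j{\left(y \right)} = 0$
$A = -6820$
$l{\left(H \right)} = \sqrt{H}$ ($l{\left(H \right)} = \sqrt{H + 0} = \sqrt{H}$)
$\frac{46667 + 725}{l{\left(-107 \right)} + A} = \frac{46667 + 725}{\sqrt{-107} - 6820} = \frac{47392}{i \sqrt{107} - 6820} = \frac{47392}{-6820 + i \sqrt{107}}$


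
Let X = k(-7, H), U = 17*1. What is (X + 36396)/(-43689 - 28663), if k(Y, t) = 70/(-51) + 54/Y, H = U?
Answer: -811883/1614354 ≈ -0.50292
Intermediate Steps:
U = 17
H = 17
k(Y, t) = -70/51 + 54/Y (k(Y, t) = 70*(-1/51) + 54/Y = -70/51 + 54/Y)
X = -3244/357 (X = -70/51 + 54/(-7) = -70/51 + 54*(-1/7) = -70/51 - 54/7 = -3244/357 ≈ -9.0868)
(X + 36396)/(-43689 - 28663) = (-3244/357 + 36396)/(-43689 - 28663) = (12990128/357)/(-72352) = (12990128/357)*(-1/72352) = -811883/1614354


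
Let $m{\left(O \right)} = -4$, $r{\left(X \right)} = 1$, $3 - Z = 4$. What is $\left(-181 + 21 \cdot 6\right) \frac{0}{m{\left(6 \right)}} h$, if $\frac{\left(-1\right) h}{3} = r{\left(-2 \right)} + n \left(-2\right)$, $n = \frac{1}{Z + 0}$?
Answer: $0$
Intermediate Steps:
$Z = -1$ ($Z = 3 - 4 = -1$)
$n = -1$ ($n = \frac{1}{-1 + 0} = \frac{1}{-1} = -1$)
$h = -9$ ($h = - 3 \left(1 - -2\right) = - 3 \left(1 + 2\right) = \left(-3\right) 3 = -9$)
$\left(-181 + 21 \cdot 6\right) \frac{0}{m{\left(6 \right)}} h = \left(-181 + 21 \cdot 6\right) \frac{0}{-4} \left(-9\right) = \left(-181 + 126\right) 0 \left(- \frac{1}{4}\right) \left(-9\right) = - 55 \cdot 0 \left(-9\right) = \left(-55\right) 0 = 0$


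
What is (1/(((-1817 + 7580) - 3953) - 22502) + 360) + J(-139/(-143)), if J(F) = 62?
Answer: 8732023/20692 ≈ 422.00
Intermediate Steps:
(1/(((-1817 + 7580) - 3953) - 22502) + 360) + J(-139/(-143)) = (1/(((-1817 + 7580) - 3953) - 22502) + 360) + 62 = (1/((5763 - 3953) - 22502) + 360) + 62 = (1/(1810 - 22502) + 360) + 62 = (1/(-20692) + 360) + 62 = (-1/20692 + 360) + 62 = 7449119/20692 + 62 = 8732023/20692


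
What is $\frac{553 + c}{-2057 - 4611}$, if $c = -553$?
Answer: $0$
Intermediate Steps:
$\frac{553 + c}{-2057 - 4611} = \frac{553 - 553}{-2057 - 4611} = \frac{0}{-6668} = 0 \left(- \frac{1}{6668}\right) = 0$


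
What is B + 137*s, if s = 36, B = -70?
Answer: 4862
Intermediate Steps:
B + 137*s = -70 + 137*36 = -70 + 4932 = 4862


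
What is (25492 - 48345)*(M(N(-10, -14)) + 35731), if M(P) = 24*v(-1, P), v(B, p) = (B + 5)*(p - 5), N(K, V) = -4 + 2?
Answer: -801203327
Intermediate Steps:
N(K, V) = -2
v(B, p) = (-5 + p)*(5 + B) (v(B, p) = (5 + B)*(-5 + p) = (-5 + p)*(5 + B))
M(P) = -480 + 96*P (M(P) = 24*(-25 - 5*(-1) + 5*P - P) = 24*(-25 + 5 + 5*P - P) = 24*(-20 + 4*P) = -480 + 96*P)
(25492 - 48345)*(M(N(-10, -14)) + 35731) = (25492 - 48345)*((-480 + 96*(-2)) + 35731) = -22853*((-480 - 192) + 35731) = -22853*(-672 + 35731) = -22853*35059 = -801203327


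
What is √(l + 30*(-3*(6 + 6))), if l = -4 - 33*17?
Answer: I*√1645 ≈ 40.559*I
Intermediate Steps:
l = -565 (l = -4 - 561 = -565)
√(l + 30*(-3*(6 + 6))) = √(-565 + 30*(-3*(6 + 6))) = √(-565 + 30*(-3*12)) = √(-565 + 30*(-36)) = √(-565 - 1080) = √(-1645) = I*√1645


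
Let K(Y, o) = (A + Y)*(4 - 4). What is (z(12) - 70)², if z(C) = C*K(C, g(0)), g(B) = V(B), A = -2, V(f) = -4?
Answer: 4900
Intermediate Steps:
g(B) = -4
K(Y, o) = 0 (K(Y, o) = (-2 + Y)*(4 - 4) = (-2 + Y)*0 = 0)
z(C) = 0 (z(C) = C*0 = 0)
(z(12) - 70)² = (0 - 70)² = (-70)² = 4900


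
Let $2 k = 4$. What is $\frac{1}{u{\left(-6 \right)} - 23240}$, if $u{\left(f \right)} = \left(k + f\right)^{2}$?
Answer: $- \frac{1}{23224} \approx -4.3059 \cdot 10^{-5}$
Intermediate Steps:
$k = 2$ ($k = \frac{1}{2} \cdot 4 = 2$)
$u{\left(f \right)} = \left(2 + f\right)^{2}$
$\frac{1}{u{\left(-6 \right)} - 23240} = \frac{1}{\left(2 - 6\right)^{2} - 23240} = \frac{1}{\left(-4\right)^{2} - 23240} = \frac{1}{16 - 23240} = \frac{1}{-23224} = - \frac{1}{23224}$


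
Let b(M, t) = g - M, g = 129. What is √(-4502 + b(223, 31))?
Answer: 2*I*√1149 ≈ 67.794*I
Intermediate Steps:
b(M, t) = 129 - M
√(-4502 + b(223, 31)) = √(-4502 + (129 - 1*223)) = √(-4502 + (129 - 223)) = √(-4502 - 94) = √(-4596) = 2*I*√1149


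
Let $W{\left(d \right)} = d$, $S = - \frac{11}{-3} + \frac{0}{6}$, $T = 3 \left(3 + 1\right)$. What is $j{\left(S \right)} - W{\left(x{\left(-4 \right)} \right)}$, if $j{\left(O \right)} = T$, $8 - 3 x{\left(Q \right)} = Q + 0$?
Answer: $8$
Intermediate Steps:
$T = 12$ ($T = 3 \cdot 4 = 12$)
$x{\left(Q \right)} = \frac{8}{3} - \frac{Q}{3}$ ($x{\left(Q \right)} = \frac{8}{3} - \frac{Q + 0}{3} = \frac{8}{3} - \frac{Q}{3}$)
$S = \frac{11}{3}$ ($S = \left(-11\right) \left(- \frac{1}{3}\right) + 0 \cdot \frac{1}{6} = \frac{11}{3} + 0 = \frac{11}{3} \approx 3.6667$)
$j{\left(O \right)} = 12$
$j{\left(S \right)} - W{\left(x{\left(-4 \right)} \right)} = 12 - \left(\frac{8}{3} - - \frac{4}{3}\right) = 12 - \left(\frac{8}{3} + \frac{4}{3}\right) = 12 - 4 = 8$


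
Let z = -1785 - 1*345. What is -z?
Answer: 2130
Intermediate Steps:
z = -2130 (z = -1785 - 345 = -2130)
-z = -1*(-2130) = 2130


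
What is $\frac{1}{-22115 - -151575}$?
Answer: $\frac{1}{129460} \approx 7.7244 \cdot 10^{-6}$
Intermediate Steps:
$\frac{1}{-22115 - -151575} = \frac{1}{-22115 + 151575} = \frac{1}{129460}$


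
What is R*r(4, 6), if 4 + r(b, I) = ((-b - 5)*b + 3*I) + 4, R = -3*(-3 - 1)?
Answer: -216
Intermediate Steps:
R = 12 (R = -3*(-4) = 12)
r(b, I) = 3*I + b*(-5 - b) (r(b, I) = -4 + (((-b - 5)*b + 3*I) + 4) = -4 + (((-5 - b)*b + 3*I) + 4) = -4 + ((b*(-5 - b) + 3*I) + 4) = -4 + ((3*I + b*(-5 - b)) + 4) = -4 + (4 + 3*I + b*(-5 - b)) = 3*I + b*(-5 - b))
R*r(4, 6) = 12*(-1*4² - 5*4 + 3*6) = 12*(-1*16 - 20 + 18) = 12*(-16 - 20 + 18) = 12*(-18) = -216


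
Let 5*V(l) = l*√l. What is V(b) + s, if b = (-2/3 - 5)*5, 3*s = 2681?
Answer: 2681/3 - 17*I*√255/9 ≈ 893.67 - 30.163*I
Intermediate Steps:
s = 2681/3 (s = (⅓)*2681 = 2681/3 ≈ 893.67)
b = -85/3 (b = (-2*⅓ - 5)*5 = (-⅔ - 5)*5 = -17/3*5 = -85/3 ≈ -28.333)
V(l) = l^(3/2)/5 (V(l) = (l*√l)/5 = l^(3/2)/5)
V(b) + s = (-85/3)^(3/2)/5 + 2681/3 = (-85*I*√255/9)/5 + 2681/3 = -17*I*√255/9 + 2681/3 = 2681/3 - 17*I*√255/9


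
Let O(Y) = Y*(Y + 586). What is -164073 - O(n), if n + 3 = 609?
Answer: -886425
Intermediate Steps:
n = 606 (n = -3 + 609 = 606)
O(Y) = Y*(586 + Y)
-164073 - O(n) = -164073 - 606*(586 + 606) = -164073 - 606*1192 = -164073 - 1*722352 = -164073 - 722352 = -886425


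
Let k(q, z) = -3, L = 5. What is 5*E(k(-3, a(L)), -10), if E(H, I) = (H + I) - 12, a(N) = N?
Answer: -125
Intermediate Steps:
E(H, I) = -12 + H + I
5*E(k(-3, a(L)), -10) = 5*(-12 - 3 - 10) = 5*(-25) = -125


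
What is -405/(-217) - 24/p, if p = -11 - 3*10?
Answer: 21813/8897 ≈ 2.4517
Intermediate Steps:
p = -41 (p = -11 - 30 = -41)
-405/(-217) - 24/p = -405/(-217) - 24/(-41) = -405*(-1/217) - 24*(-1/41) = 405/217 + 24/41 = 21813/8897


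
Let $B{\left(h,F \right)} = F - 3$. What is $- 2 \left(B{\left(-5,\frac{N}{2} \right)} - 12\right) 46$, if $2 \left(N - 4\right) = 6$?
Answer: $1058$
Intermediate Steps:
$N = 7$ ($N = 4 + \frac{1}{2} \cdot 6 = 4 + 3 = 7$)
$B{\left(h,F \right)} = -3 + F$
$- 2 \left(B{\left(-5,\frac{N}{2} \right)} - 12\right) 46 = - 2 \left(\left(-3 + \frac{7}{2}\right) - 12\right) 46 = - 2 \left(\frac{1}{2} - 12\right) 46 = \left(-2\right) \left(- \frac{23}{2}\right) 46 = 23 \cdot 46 = 1058$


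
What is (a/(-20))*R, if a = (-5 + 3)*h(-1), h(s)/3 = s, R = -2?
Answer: ⅗ ≈ 0.60000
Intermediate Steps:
h(s) = 3*s
a = 6 (a = (-5 + 3)*(3*(-1)) = -2*(-3) = 6)
(a/(-20))*R = (6/(-20))*(-2) = -1/20*6*(-2) = -3/10*(-2) = ⅗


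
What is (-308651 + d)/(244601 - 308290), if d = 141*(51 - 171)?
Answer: 325571/63689 ≈ 5.1119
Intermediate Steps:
d = -16920 (d = 141*(-120) = -16920)
(-308651 + d)/(244601 - 308290) = (-308651 - 16920)/(244601 - 308290) = -325571/(-63689) = -325571*(-1/63689) = 325571/63689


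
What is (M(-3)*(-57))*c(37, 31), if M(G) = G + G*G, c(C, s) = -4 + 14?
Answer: -3420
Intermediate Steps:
c(C, s) = 10
M(G) = G + G²
(M(-3)*(-57))*c(37, 31) = (-3*(1 - 3)*(-57))*10 = (-3*(-2)*(-57))*10 = (6*(-57))*10 = -342*10 = -3420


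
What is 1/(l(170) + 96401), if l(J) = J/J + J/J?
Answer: 1/96403 ≈ 1.0373e-5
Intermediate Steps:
l(J) = 2 (l(J) = 1 + 1 = 2)
1/(l(170) + 96401) = 1/(2 + 96401) = 1/96403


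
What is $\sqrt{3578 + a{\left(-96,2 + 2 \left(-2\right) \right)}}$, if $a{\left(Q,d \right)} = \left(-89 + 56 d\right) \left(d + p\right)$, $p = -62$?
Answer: $\sqrt{16442} \approx 128.23$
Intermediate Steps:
$a{\left(Q,d \right)} = \left(-89 + 56 d\right) \left(-62 + d\right)$ ($a{\left(Q,d \right)} = \left(-89 + 56 d\right) \left(d - 62\right) = \left(-89 + 56 d\right) \left(-62 + d\right)$)
$\sqrt{3578 + a{\left(-96,2 + 2 \left(-2\right) \right)}} = \sqrt{3578 + \left(5518 - 3561 \left(2 + 2 \left(-2\right)\right) + 56 \left(2 + 2 \left(-2\right)\right)^{2}\right)} = \sqrt{3578 + \left(5518 - 3561 \left(2 - 4\right) + 56 \left(2 - 4\right)^{2}\right)} = \sqrt{3578 + \left(5518 - -7122 + 56 \left(-2\right)^{2}\right)} = \sqrt{3578 + \left(5518 + 7122 + 56 \cdot 4\right)} = \sqrt{3578 + \left(5518 + 7122 + 224\right)} = \sqrt{3578 + 12864} = \sqrt{16442}$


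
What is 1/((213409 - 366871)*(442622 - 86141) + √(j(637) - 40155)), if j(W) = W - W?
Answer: -18235429074/997592620538653505813 - I*√40155/2992777861615960517439 ≈ -1.8279e-11 - 6.6957e-20*I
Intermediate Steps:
j(W) = 0
1/((213409 - 366871)*(442622 - 86141) + √(j(637) - 40155)) = 1/((213409 - 366871)*(442622 - 86141) + √(0 - 40155)) = 1/(-153462*356481 + √(-40155)) = 1/(-54706287222 + I*√40155)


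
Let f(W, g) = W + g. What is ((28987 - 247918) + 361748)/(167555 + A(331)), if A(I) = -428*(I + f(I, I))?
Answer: -142817/257449 ≈ -0.55474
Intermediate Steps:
A(I) = -1284*I (A(I) = -428*(I + (I + I)) = -428*(I + 2*I) = -1284*I)
((28987 - 247918) + 361748)/(167555 + A(331)) = ((28987 - 247918) + 361748)/(167555 - 1284*331) = (-218931 + 361748)/(167555 - 425004) = 142817/(-257449) = 142817*(-1/257449) = -142817/257449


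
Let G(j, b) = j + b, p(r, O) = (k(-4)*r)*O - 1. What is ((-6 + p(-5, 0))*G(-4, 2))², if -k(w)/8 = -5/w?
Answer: 196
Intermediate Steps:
k(w) = 40/w (k(w) = -(-40)/w = 40/w)
p(r, O) = -1 - 10*O*r (p(r, O) = ((40/(-4))*r)*O - 1 = ((40*(-¼))*r)*O - 1 = (-10*r)*O - 1 = -10*O*r - 1 = -1 - 10*O*r)
G(j, b) = b + j
((-6 + p(-5, 0))*G(-4, 2))² = ((-6 + (-1 - 10*0*(-5)))*(2 - 4))² = ((-6 + (-1 + 0))*(-2))² = ((-6 - 1)*(-2))² = (-7*(-2))² = 14² = 196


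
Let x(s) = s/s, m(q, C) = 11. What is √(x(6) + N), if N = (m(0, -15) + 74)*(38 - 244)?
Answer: I*√17509 ≈ 132.32*I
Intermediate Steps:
x(s) = 1
N = -17510 (N = (11 + 74)*(38 - 244) = 85*(-206) = -17510)
√(x(6) + N) = √(1 - 17510) = √(-17509) = I*√17509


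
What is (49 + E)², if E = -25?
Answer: 576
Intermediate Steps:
(49 + E)² = (49 - 25)² = 24² = 576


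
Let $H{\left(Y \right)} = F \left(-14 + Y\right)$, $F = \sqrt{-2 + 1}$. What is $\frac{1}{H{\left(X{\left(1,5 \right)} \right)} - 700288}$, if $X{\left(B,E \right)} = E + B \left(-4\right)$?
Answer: $- \frac{700288}{490403283113} + \frac{13 i}{490403283113} \approx -1.428 \cdot 10^{-6} + 2.6509 \cdot 10^{-11} i$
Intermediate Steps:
$F = i$ ($F = \sqrt{-1} = i \approx 1.0 i$)
$X{\left(B,E \right)} = E - 4 B$
$H{\left(Y \right)} = i \left(-14 + Y\right)$
$\frac{1}{H{\left(X{\left(1,5 \right)} \right)} - 700288} = \frac{1}{i \left(-14 + \left(5 - 4\right)\right) - 700288} = \frac{1}{i \left(-14 + 1\right) - 700288} = \frac{1}{i \left(-13\right) - 700288} = \frac{1}{- 13 i - 700288} = \frac{1}{-700288 - 13 i} = \frac{-700288 + 13 i}{490403283113}$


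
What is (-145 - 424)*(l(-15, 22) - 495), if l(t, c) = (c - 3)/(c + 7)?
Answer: 8157184/29 ≈ 2.8128e+5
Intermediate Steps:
l(t, c) = (-3 + c)/(7 + c)
(-145 - 424)*(l(-15, 22) - 495) = (-145 - 424)*((-3 + 22)/(7 + 22) - 495) = -569*(19/29 - 495) = -569*(-14336/29) = 8157184/29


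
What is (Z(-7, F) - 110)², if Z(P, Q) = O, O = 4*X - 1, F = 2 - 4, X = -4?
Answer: 16129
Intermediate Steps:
F = -2
O = -17 (O = 4*(-4) - 1 = -16 - 1 = -17)
Z(P, Q) = -17
(Z(-7, F) - 110)² = (-17 - 110)² = (-127)² = 16129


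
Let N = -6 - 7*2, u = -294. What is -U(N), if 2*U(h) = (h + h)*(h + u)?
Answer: -6280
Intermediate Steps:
N = -20 (N = -6 - 14 = -20)
U(h) = h*(-294 + h) (U(h) = ((h + h)*(h - 294))/2 = ((2*h)*(-294 + h))/2 = (2*h*(-294 + h))/2 = h*(-294 + h))
-U(N) = -(-20)*(-294 - 20) = -(-20)*(-314) = -1*6280 = -6280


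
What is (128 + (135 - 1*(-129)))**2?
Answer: 153664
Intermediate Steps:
(128 + (135 - 1*(-129)))**2 = (128 + (135 + 129))**2 = (128 + 264)**2 = 392**2 = 153664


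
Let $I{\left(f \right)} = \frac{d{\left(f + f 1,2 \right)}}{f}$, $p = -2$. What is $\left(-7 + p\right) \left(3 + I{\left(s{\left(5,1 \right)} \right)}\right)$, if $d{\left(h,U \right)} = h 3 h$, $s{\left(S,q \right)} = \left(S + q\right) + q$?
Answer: $-783$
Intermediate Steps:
$s{\left(S,q \right)} = S + 2 q$
$d{\left(h,U \right)} = 3 h^{2}$ ($d{\left(h,U \right)} = 3 h h = 3 h^{2}$)
$I{\left(f \right)} = 12 f$ ($I{\left(f \right)} = \frac{3 \left(f + f 1\right)^{2}}{f} = \frac{3 \left(f + f\right)^{2}}{f} = \frac{3 \left(2 f\right)^{2}}{f} = \frac{3 \cdot 4 f^{2}}{f} = \frac{12 f^{2}}{f} = 12 f$)
$\left(-7 + p\right) \left(3 + I{\left(s{\left(5,1 \right)} \right)}\right) = \left(-7 - 2\right) \left(3 + 12 \left(5 + 2 \cdot 1\right)\right) = - 9 \left(3 + 12 \left(5 + 2\right)\right) = - 9 \left(3 + 12 \cdot 7\right) = - 9 \left(3 + 84\right) = \left(-9\right) 87 = -783$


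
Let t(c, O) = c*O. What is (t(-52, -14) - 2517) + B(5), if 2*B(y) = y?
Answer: -3573/2 ≈ -1786.5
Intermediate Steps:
B(y) = y/2
t(c, O) = O*c
(t(-52, -14) - 2517) + B(5) = (-14*(-52) - 2517) + (1/2)*5 = (728 - 2517) + 5/2 = -1789 + 5/2 = -3573/2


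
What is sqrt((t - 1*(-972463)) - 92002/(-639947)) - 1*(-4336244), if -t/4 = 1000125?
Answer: 4336244 + 23*I*sqrt(2344193729299191)/639947 ≈ 4.3362e+6 + 1740.1*I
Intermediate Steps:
t = -4000500 (t = -4*1000125 = -4000500)
sqrt((t - 1*(-972463)) - 92002/(-639947)) - 1*(-4336244) = sqrt((-4000500 - 1*(-972463)) - 92002/(-639947)) - 1*(-4336244) = sqrt((-4000500 + 972463) - 92002*(-1/639947)) + 4336244 = sqrt(-3028037 + 92002/639947) + 4336244 = sqrt(-1937783102037/639947) + 4336244 = 23*I*sqrt(2344193729299191)/639947 + 4336244 = 4336244 + 23*I*sqrt(2344193729299191)/639947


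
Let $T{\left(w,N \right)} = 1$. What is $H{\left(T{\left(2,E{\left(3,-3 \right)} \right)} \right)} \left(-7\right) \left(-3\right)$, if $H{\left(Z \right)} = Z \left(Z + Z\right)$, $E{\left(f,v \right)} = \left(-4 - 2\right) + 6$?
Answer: $42$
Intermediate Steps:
$E{\left(f,v \right)} = 0$ ($E{\left(f,v \right)} = -6 + 6 = 0$)
$H{\left(Z \right)} = 2 Z^{2}$ ($H{\left(Z \right)} = Z 2 Z = 2 Z^{2}$)
$H{\left(T{\left(2,E{\left(3,-3 \right)} \right)} \right)} \left(-7\right) \left(-3\right) = 2 \cdot 1^{2} \left(-7\right) \left(-3\right) = 2 \cdot 1 \left(-7\right) \left(-3\right) = 2 \left(-7\right) \left(-3\right) = \left(-14\right) \left(-3\right) = 42$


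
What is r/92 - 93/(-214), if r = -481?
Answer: -47189/9844 ≈ -4.7937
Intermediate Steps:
r/92 - 93/(-214) = -481/92 - 93/(-214) = -481*1/92 - 93*(-1/214) = -481/92 + 93/214 = -47189/9844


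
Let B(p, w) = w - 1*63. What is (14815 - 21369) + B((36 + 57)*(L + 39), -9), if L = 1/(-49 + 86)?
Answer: -6626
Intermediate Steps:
L = 1/37 ≈ 0.027027
B(p, w) = -63 + w (B(p, w) = w - 63 = -63 + w)
(14815 - 21369) + B((36 + 57)*(L + 39), -9) = (14815 - 21369) + (-63 - 9) = -6554 - 72 = -6626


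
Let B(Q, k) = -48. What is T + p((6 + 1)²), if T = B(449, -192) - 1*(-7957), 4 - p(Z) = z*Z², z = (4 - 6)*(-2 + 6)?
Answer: 27121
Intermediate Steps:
z = -8 (z = -2*4 = -8)
p(Z) = 4 + 8*Z² (p(Z) = 4 - (-8)*Z² = 4 + 8*Z²)
T = 7909 (T = -48 - 1*(-7957) = -48 + 7957 = 7909)
T + p((6 + 1)²) = 7909 + (4 + 8*((6 + 1)²)²) = 7909 + (4 + 8*(7²)²) = 7909 + (4 + 8*49²) = 7909 + (4 + 8*2401) = 7909 + (4 + 19208) = 7909 + 19212 = 27121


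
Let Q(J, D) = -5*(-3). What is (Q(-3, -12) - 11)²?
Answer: 16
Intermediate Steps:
Q(J, D) = 15
(Q(-3, -12) - 11)² = (15 - 11)² = 4² = 16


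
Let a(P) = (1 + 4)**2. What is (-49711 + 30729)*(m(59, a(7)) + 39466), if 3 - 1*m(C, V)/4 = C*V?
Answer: -637377596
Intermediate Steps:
a(P) = 25 (a(P) = 5**2 = 25)
m(C, V) = 12 - 4*C*V
(-49711 + 30729)*(m(59, a(7)) + 39466) = (-49711 + 30729)*((12 - 4*59*25) + 39466) = -18982*((12 - 5900) + 39466) = -18982*(-5888 + 39466) = -18982*33578 = -637377596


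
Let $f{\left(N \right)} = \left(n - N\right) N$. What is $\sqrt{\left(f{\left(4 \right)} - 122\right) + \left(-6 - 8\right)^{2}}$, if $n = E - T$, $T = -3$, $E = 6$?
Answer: $\sqrt{94} \approx 9.6954$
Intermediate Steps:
$n = 9$ ($n = 6 - -3 = 6 + 3 = 9$)
$f{\left(N \right)} = N \left(9 - N\right)$ ($f{\left(N \right)} = \left(9 - N\right) N = N \left(9 - N\right)$)
$\sqrt{\left(f{\left(4 \right)} - 122\right) + \left(-6 - 8\right)^{2}} = \sqrt{\left(4 \left(9 - 4\right) - 122\right) + \left(-6 - 8\right)^{2}} = \sqrt{\left(4 \left(9 - 4\right) - 122\right) + \left(-14\right)^{2}} = \sqrt{\left(4 \cdot 5 - 122\right) + 196} = \sqrt{\left(20 - 122\right) + 196} = \sqrt{-102 + 196} = \sqrt{94}$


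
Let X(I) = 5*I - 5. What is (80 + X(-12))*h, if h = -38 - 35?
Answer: -1095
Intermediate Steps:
X(I) = -5 + 5*I
h = -73
(80 + X(-12))*h = (80 + (-5 + 5*(-12)))*(-73) = (80 + (-5 - 60))*(-73) = (80 - 65)*(-73) = 15*(-73) = -1095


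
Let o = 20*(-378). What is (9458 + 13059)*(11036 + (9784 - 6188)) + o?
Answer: 329461184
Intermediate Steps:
o = -7560
(9458 + 13059)*(11036 + (9784 - 6188)) + o = (9458 + 13059)*(11036 + (9784 - 6188)) - 7560 = 22517*(11036 + 3596) - 7560 = 22517*14632 - 7560 = 329468744 - 7560 = 329461184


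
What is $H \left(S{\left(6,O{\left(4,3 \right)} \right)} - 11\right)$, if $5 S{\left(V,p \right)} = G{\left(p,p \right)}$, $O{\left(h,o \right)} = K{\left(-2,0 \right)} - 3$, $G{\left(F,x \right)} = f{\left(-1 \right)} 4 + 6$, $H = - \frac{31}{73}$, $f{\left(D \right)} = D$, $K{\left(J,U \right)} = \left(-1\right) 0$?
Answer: $\frac{1643}{365} \approx 4.5014$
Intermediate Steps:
$K{\left(J,U \right)} = 0$
$H = - \frac{31}{73}$ ($H = \left(-31\right) \frac{1}{73} = - \frac{31}{73} \approx -0.42466$)
$G{\left(F,x \right)} = 2$ ($G{\left(F,x \right)} = \left(-1\right) 4 + 6 = -4 + 6 = 2$)
$O{\left(h,o \right)} = -3$ ($O{\left(h,o \right)} = 0 - 3 = -3$)
$S{\left(V,p \right)} = \frac{2}{5}$ ($S{\left(V,p \right)} = \frac{1}{5} \cdot 2 = \frac{2}{5}$)
$H \left(S{\left(6,O{\left(4,3 \right)} \right)} - 11\right) = - \frac{31 \left(\frac{2}{5} - 11\right)}{73} = \left(- \frac{31}{73}\right) \left(- \frac{53}{5}\right) = \frac{1643}{365}$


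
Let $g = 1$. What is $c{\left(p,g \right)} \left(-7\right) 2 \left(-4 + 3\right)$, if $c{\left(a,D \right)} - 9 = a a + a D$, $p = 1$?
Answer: $154$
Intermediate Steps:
$c{\left(a,D \right)} = 9 + a^{2} + D a$ ($c{\left(a,D \right)} = 9 + \left(a a + a D\right) = 9 + \left(a^{2} + D a\right) = 9 + a^{2} + D a$)
$c{\left(p,g \right)} \left(-7\right) 2 \left(-4 + 3\right) = \left(9 + 1^{2} + 1 \cdot 1\right) \left(-7\right) 2 \left(-4 + 3\right) = \left(9 + 1 + 1\right) \left(-7\right) 2 \left(-1\right) = 11 \left(-7\right) \left(-2\right) = \left(-77\right) \left(-2\right) = 154$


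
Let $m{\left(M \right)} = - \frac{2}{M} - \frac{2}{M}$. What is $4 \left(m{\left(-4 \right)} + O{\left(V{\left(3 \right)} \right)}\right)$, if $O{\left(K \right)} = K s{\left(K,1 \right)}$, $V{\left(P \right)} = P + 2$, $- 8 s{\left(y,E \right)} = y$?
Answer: $- \frac{17}{2} \approx -8.5$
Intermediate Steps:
$s{\left(y,E \right)} = - \frac{y}{8}$
$V{\left(P \right)} = 2 + P$
$O{\left(K \right)} = - \frac{K^{2}}{8}$ ($O{\left(K \right)} = K \left(- \frac{K}{8}\right) = - \frac{K^{2}}{8}$)
$m{\left(M \right)} = - \frac{4}{M}$
$4 \left(m{\left(-4 \right)} + O{\left(V{\left(3 \right)} \right)}\right) = 4 \left(- \frac{4}{-4} - \frac{\left(2 + 3\right)^{2}}{8}\right) = 4 \left(\left(-4\right) \left(- \frac{1}{4}\right) - \frac{5^{2}}{8}\right) = 4 \left(1 - \frac{25}{8}\right) = 4 \left(- \frac{17}{8}\right) = - \frac{17}{2}$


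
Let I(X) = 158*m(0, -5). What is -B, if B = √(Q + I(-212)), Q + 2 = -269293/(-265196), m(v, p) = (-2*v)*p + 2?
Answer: -√5538673952263/132598 ≈ -17.749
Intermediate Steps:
m(v, p) = 2 - 2*p*v (m(v, p) = -2*p*v + 2 = 2 - 2*p*v)
I(X) = 316 (I(X) = 158*(2 - 2*(-5)*0) = 158*(2 + 0) = 158*2 = 316)
Q = -261099/265196 (Q = -2 - 269293/(-265196) = -2 - 269293*(-1/265196) = -2 + 269293/265196 = -261099/265196 ≈ -0.98455)
B = √5538673952263/132598 (B = √(-261099/265196 + 316) = √(83540837/265196) = √5538673952263/132598 ≈ 17.749)
-B = -√5538673952263/132598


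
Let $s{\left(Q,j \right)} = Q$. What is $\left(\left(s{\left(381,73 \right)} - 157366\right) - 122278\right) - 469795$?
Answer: $-749058$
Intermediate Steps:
$\left(\left(s{\left(381,73 \right)} - 157366\right) - 122278\right) - 469795 = \left(\left(381 - 157366\right) - 122278\right) - 469795 = \left(-156985 - 122278\right) - 469795 = -279263 - 469795 = -749058$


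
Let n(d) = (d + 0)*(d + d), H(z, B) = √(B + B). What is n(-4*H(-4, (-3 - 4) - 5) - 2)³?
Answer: -382942720 + 109326336*I*√6 ≈ -3.8294e+8 + 2.6779e+8*I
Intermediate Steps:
H(z, B) = √2*√B (H(z, B) = √(2*B) = √2*√B)
n(d) = 2*d² (n(d) = d*(2*d) = 2*d²)
n(-4*H(-4, (-3 - 4) - 5) - 2)³ = (2*(-4*√2*√((-3 - 4) - 5) - 2)²)³ = (2*(-4*√2*√(-7 - 5) - 2)²)³ = (2*(-4*√2*√(-12) - 2)²)³ = (2*(-4*√2*2*I*√3 - 2)²)³ = (2*(-8*I*√6 - 2)²)³ = (2*(-2 - 8*I*√6)²)³ = 8*(-2 - 8*I*√6)⁶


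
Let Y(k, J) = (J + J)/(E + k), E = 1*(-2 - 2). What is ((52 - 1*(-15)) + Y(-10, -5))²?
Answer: 224676/49 ≈ 4585.2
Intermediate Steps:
E = -4 (E = 1*(-4) = -4)
Y(k, J) = 2*J/(-4 + k) (Y(k, J) = (J + J)/(-4 + k) = (2*J)/(-4 + k) = 2*J/(-4 + k))
((52 - 1*(-15)) + Y(-10, -5))² = ((52 - 1*(-15)) + 2*(-5)/(-4 - 10))² = ((52 + 15) + 2*(-5)/(-14))² = (67 + 2*(-5)*(-1/14))² = (67 + 5/7)² = (474/7)² = 224676/49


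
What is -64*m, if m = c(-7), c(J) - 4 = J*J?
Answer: -3392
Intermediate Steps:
c(J) = 4 + J² (c(J) = 4 + J*J = 4 + J²)
m = 53 (m = 4 + (-7)² = 4 + 49 = 53)
-64*m = -64*53 = -3392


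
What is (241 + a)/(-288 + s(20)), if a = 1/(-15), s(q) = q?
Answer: -1807/2010 ≈ -0.89900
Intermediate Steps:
a = -1/15 ≈ -0.066667
(241 + a)/(-288 + s(20)) = (241 - 1/15)/(-288 + 20) = (3614/15)/(-268) = (3614/15)*(-1/268) = -1807/2010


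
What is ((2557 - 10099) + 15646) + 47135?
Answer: 55239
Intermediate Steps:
((2557 - 10099) + 15646) + 47135 = (-7542 + 15646) + 47135 = 8104 + 47135 = 55239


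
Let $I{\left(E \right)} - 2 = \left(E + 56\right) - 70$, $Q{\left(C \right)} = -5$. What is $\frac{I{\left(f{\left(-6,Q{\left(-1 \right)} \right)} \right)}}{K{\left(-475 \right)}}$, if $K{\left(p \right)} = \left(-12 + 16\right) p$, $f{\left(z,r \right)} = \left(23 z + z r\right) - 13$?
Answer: $\frac{7}{100} \approx 0.07$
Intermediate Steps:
$f{\left(z,r \right)} = -13 + 23 z + r z$ ($f{\left(z,r \right)} = \left(23 z + r z\right) - 13 = -13 + 23 z + r z$)
$K{\left(p \right)} = 4 p$
$I{\left(E \right)} = -12 + E$ ($I{\left(E \right)} = 2 + \left(\left(E + 56\right) - 70\right) = 2 + \left(\left(56 + E\right) - 70\right) = 2 + \left(-14 + E\right) = -12 + E$)
$\frac{I{\left(f{\left(-6,Q{\left(-1 \right)} \right)} \right)}}{K{\left(-475 \right)}} = \frac{-12 - 121}{4 \left(-475\right)} = \frac{-12 - 121}{-1900} = \left(-12 - 121\right) \left(- \frac{1}{1900}\right) = \left(-133\right) \left(- \frac{1}{1900}\right) = \frac{7}{100}$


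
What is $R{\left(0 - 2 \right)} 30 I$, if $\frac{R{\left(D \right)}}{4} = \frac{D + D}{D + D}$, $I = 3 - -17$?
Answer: $2400$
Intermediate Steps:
$I = 20$ ($I = 3 + 17 = 20$)
$R{\left(D \right)} = 4$ ($R{\left(D \right)} = 4 \frac{D + D}{D + D} = 4 \frac{2 D}{2 D} = 4 \cdot 2 D \frac{1}{2 D} = 4 \cdot 1 = 4$)
$R{\left(0 - 2 \right)} 30 I = 4 \cdot 30 \cdot 20 = 120 \cdot 20 = 2400$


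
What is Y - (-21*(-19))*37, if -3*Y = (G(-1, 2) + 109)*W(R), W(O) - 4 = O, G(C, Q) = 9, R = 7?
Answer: -45587/3 ≈ -15196.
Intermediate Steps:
W(O) = 4 + O
Y = -1298/3 (Y = -(9 + 109)*(4 + 7)/3 = -118*11/3 = -1/3*1298 = -1298/3 ≈ -432.67)
Y - (-21*(-19))*37 = -1298/3 - (-21*(-19))*37 = -1298/3 - 399*37 = -1298/3 - 1*14763 = -1298/3 - 14763 = -45587/3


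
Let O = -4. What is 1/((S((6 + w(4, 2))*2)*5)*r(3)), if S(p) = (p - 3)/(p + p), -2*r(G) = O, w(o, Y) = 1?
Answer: 14/55 ≈ 0.25455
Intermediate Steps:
r(G) = 2 (r(G) = -1/2*(-4) = 2)
S(p) = (-3 + p)/(2*p) (S(p) = (-3 + p)/((2*p)) = (-3 + p)*(1/(2*p)) = (-3 + p)/(2*p))
1/((S((6 + w(4, 2))*2)*5)*r(3)) = 1/((((-3 + (6 + 1)*2)/(2*(((6 + 1)*2))))*5)*2) = 1/((((-3 + 7*2)/(2*((7*2))))*5)*2) = 1/((((1/2)*(-3 + 14)/14)*5)*2) = 1/((((1/2)*(1/14)*11)*5)*2) = 1/(((11/28)*5)*2) = 1/((55/28)*2) = 1/(55/14) = 14/55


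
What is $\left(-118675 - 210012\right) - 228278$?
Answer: $-556965$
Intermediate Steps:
$\left(-118675 - 210012\right) - 228278 = -328687 - 228278 = -556965$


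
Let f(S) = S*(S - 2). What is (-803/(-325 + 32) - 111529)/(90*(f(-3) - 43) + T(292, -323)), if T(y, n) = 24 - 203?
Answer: 32677194/790807 ≈ 41.321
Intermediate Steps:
f(S) = S*(-2 + S)
T(y, n) = -179
(-803/(-325 + 32) - 111529)/(90*(f(-3) - 43) + T(292, -323)) = (-803/(-325 + 32) - 111529)/(90*(-3*(-2 - 3) - 43) - 179) = (-803/(-293) - 111529)/(90*(-3*(-5) - 43) - 179) = (-803*(-1/293) - 111529)/(90*(15 - 43) - 179) = (803/293 - 111529)/(90*(-28) - 179) = -32677194/(293*(-2520 - 179)) = -32677194/293/(-2699) = -32677194/293*(-1/2699) = 32677194/790807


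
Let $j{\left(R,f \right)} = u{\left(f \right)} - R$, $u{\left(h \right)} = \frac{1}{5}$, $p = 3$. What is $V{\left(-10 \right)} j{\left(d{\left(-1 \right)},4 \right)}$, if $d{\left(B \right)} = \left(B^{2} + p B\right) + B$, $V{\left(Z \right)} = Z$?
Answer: $-32$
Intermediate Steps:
$u{\left(h \right)} = \frac{1}{5}$
$d{\left(B \right)} = B^{2} + 4 B$ ($d{\left(B \right)} = \left(B^{2} + 3 B\right) + B = B^{2} + 4 B$)
$j{\left(R,f \right)} = \frac{1}{5} - R$
$V{\left(-10 \right)} j{\left(d{\left(-1 \right)},4 \right)} = - 10 \left(\frac{1}{5} - - (4 - 1)\right) = - 10 \left(\frac{1}{5} - \left(-1\right) 3\right) = - 10 \left(\frac{1}{5} - -3\right) = - 10 \left(\frac{1}{5} + 3\right) = \left(-10\right) \frac{16}{5} = -32$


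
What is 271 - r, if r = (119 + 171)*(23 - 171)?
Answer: 43191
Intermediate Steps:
r = -42920 (r = 290*(-148) = -42920)
271 - r = 271 - 1*(-42920) = 271 + 42920 = 43191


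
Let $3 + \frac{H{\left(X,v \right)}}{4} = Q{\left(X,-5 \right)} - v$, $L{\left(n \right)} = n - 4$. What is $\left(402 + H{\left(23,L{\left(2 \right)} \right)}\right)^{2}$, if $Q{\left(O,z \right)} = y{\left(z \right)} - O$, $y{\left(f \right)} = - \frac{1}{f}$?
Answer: $\frac{2353156}{25} \approx 94126.0$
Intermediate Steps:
$Q{\left(O,z \right)} = - O - \frac{1}{z}$ ($Q{\left(O,z \right)} = - \frac{1}{z} - O = - O - \frac{1}{z}$)
$L{\left(n \right)} = -4 + n$ ($L{\left(n \right)} = n - 4 = -4 + n$)
$H{\left(X,v \right)} = - \frac{56}{5} - 4 X - 4 v$ ($H{\left(X,v \right)} = -12 + 4 \left(\left(- X - \frac{1}{-5}\right) - v\right) = -12 + 4 \left(\left(- X - - \frac{1}{5}\right) - v\right) = -12 + 4 \left(\left(- X + \frac{1}{5}\right) - v\right) = -12 + 4 \left(\left(\frac{1}{5} - X\right) - v\right) = -12 + 4 \left(\frac{1}{5} - X - v\right) = -12 - \left(- \frac{4}{5} + 4 X + 4 v\right) = - \frac{56}{5} - 4 X - 4 v$)
$\left(402 + H{\left(23,L{\left(2 \right)} \right)}\right)^{2} = \left(402 - \left(\frac{516}{5} + 4 \left(-4 + 2\right)\right)\right)^{2} = \left(402 - \frac{476}{5}\right)^{2} = \left(\frac{1534}{5}\right)^{2} = \frac{2353156}{25}$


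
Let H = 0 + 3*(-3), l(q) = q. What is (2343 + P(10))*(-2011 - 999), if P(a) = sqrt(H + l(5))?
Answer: -7052430 - 6020*I ≈ -7.0524e+6 - 6020.0*I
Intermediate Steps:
H = -9 (H = 0 - 9 = -9)
P(a) = 2*I (P(a) = sqrt(-9 + 5) = sqrt(-4) = 2*I)
(2343 + P(10))*(-2011 - 999) = (2343 + 2*I)*(-2011 - 999) = (2343 + 2*I)*(-3010) = -7052430 - 6020*I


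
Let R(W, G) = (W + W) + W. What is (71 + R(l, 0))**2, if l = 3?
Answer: 6400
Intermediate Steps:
R(W, G) = 3*W (R(W, G) = 2*W + W = 3*W)
(71 + R(l, 0))**2 = (71 + 3*3)**2 = (71 + 9)**2 = 80**2 = 6400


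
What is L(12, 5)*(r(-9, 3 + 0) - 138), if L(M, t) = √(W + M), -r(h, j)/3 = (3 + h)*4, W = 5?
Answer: -66*√17 ≈ -272.13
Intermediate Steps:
r(h, j) = -36 - 12*h (r(h, j) = -3*(3 + h)*4 = -3*(12 + 4*h) = -36 - 12*h)
L(M, t) = √(5 + M)
L(12, 5)*(r(-9, 3 + 0) - 138) = √(5 + 12)*((-36 - 12*(-9)) - 138) = √17*((-36 + 108) - 138) = √17*(72 - 138) = √17*(-66) = -66*√17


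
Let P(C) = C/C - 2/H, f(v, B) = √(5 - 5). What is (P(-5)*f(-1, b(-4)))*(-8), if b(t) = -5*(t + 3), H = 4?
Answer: 0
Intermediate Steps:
b(t) = -15 - 5*t (b(t) = -5*(3 + t) = -15 - 5*t)
f(v, B) = 0 (f(v, B) = √0 = 0)
P(C) = ½ (P(C) = C/C - 2/4 = 1 - 2*¼ = 1 - ½ = ½)
(P(-5)*f(-1, b(-4)))*(-8) = ((½)*0)*(-8) = 0*(-8) = 0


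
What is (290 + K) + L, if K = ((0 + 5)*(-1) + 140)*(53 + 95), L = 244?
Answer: 20514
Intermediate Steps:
K = 19980 (K = (5*(-1) + 140)*148 = (-5 + 140)*148 = 135*148 = 19980)
(290 + K) + L = (290 + 19980) + 244 = 20270 + 244 = 20514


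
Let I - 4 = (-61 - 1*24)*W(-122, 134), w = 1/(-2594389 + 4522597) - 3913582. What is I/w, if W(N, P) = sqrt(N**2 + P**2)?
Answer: -7712832/7546200121055 + 65559072*sqrt(8210)/1509240024211 ≈ 0.0039349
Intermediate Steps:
w = -7546200121055/1928208 (w = 1/1928208 - 3913582 = -7546200121055/1928208 ≈ -3.9136e+6)
I = 4 - 170*sqrt(8210) (I = 4 + (-61 - 1*24)*sqrt((-122)**2 + 134**2) = 4 + (-61 - 24)*sqrt(14884 + 17956) = 4 - 170*sqrt(8210) ≈ -15400.)
I/w = (4 - 170*sqrt(8210))/(-7546200121055/1928208) = (4 - 170*sqrt(8210))*(-1928208/7546200121055) = -7712832/7546200121055 + 65559072*sqrt(8210)/1509240024211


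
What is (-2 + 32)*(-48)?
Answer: -1440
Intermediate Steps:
(-2 + 32)*(-48) = 30*(-48) = -1440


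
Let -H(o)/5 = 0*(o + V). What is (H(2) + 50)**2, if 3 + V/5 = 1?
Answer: 2500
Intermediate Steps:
V = -10 (V = -15 + 5*1 = -15 + 5 = -10)
H(o) = 0 (H(o) = -0*(o - 10) = -0*(-10 + o) = -5*0 = 0)
(H(2) + 50)**2 = (0 + 50)**2 = 50**2 = 2500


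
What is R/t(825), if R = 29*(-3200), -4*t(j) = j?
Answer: 14848/33 ≈ 449.94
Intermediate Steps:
t(j) = -j/4
R = -92800
R/t(825) = -92800/((-1/4*825)) = -92800/(-825/4) = -92800*(-4/825) = 14848/33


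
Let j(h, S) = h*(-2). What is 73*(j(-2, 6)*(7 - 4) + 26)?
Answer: 2774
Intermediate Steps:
j(h, S) = -2*h
73*(j(-2, 6)*(7 - 4) + 26) = 73*((-2*(-2))*(7 - 4) + 26) = 73*(4*3 + 26) = 73*(12 + 26) = 73*38 = 2774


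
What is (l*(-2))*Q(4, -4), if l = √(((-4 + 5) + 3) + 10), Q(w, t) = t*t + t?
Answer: -24*√14 ≈ -89.800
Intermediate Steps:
Q(w, t) = t + t² (Q(w, t) = t² + t = t + t²)
l = √14 (l = √((1 + 3) + 10) = √(4 + 10) = √14 ≈ 3.7417)
(l*(-2))*Q(4, -4) = (√14*(-2))*(-4*(1 - 4)) = (-2*√14)*(-4*(-3)) = -2*√14*12 = -24*√14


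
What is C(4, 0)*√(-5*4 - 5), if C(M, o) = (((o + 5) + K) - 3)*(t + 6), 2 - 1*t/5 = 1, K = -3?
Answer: -55*I ≈ -55.0*I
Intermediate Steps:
t = 5 (t = 10 - 5*1 = 10 - 5 = 5)
C(M, o) = -11 + 11*o (C(M, o) = (((o + 5) - 3) - 3)*(5 + 6) = (((5 + o) - 3) - 3)*11 = ((2 + o) - 3)*11 = (-1 + o)*11 = -11 + 11*o)
C(4, 0)*√(-5*4 - 5) = (-11 + 11*0)*√(-5*4 - 5) = (-11 + 0)*√(-20 - 5) = -55*I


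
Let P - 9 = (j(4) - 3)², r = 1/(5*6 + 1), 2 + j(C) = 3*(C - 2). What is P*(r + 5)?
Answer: 1560/31 ≈ 50.323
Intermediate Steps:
j(C) = -8 + 3*C (j(C) = -2 + 3*(C - 2) = -2 + 3*(-2 + C) = -2 + (-6 + 3*C) = -8 + 3*C)
r = 1/31 (r = 1/(30 + 1) = 1/31 ≈ 0.032258)
P = 10 (P = 9 + ((-8 + 3*4) - 3)² = 9 + ((-8 + 12) - 3)² = 9 + (4 - 3)² = 9 + 1² = 9 + 1 = 10)
P*(r + 5) = 10*(1/31 + 5) = 10*(156/31) = 1560/31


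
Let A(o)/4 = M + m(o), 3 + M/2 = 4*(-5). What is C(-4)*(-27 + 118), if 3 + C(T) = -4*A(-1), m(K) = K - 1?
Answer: 69615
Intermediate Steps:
m(K) = -1 + K
M = -46 (M = -6 + 2*(4*(-5)) = -6 + 2*(-20) = -6 - 40 = -46)
A(o) = -188 + 4*o (A(o) = 4*(-46 + (-1 + o)) = 4*(-47 + o) = -188 + 4*o)
C(T) = 765 (C(T) = -3 - 4*(-188 + 4*(-1)) = -3 - 4*(-188 - 4) = -3 - 4*(-192) = -3 + 768 = 765)
C(-4)*(-27 + 118) = 765*(-27 + 118) = 765*91 = 69615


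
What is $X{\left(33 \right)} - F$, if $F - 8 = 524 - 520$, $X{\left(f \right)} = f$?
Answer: $21$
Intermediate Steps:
$F = 12$ ($F = 8 + \left(524 - 520\right) = 8 + 4 = 12$)
$X{\left(33 \right)} - F = 33 - 12 = 21$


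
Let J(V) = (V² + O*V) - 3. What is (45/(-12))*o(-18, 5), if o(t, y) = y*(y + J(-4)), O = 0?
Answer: -675/2 ≈ -337.50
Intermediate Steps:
J(V) = -3 + V² (J(V) = (V² + 0*V) - 3 = (V² + 0) - 3 = V² - 3 = -3 + V²)
o(t, y) = y*(13 + y) (o(t, y) = y*(y + (-3 + (-4)²)) = y*(y + (-3 + 16)) = y*(y + 13) = y*(13 + y))
(45/(-12))*o(-18, 5) = (45/(-12))*(5*(13 + 5)) = (-1/12*45)*(5*18) = -15/4*90 = -675/2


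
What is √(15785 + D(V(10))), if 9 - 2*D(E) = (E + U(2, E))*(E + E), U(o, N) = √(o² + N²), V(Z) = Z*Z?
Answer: √(23158 - 800*√2501)/2 ≈ 64.904*I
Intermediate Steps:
V(Z) = Z²
U(o, N) = √(N² + o²)
D(E) = 9/2 - E*(E + √(4 + E²)) (D(E) = 9/2 - (E + √(E² + 2²))*(E + E)/2 = 9/2 - (E + √(E² + 4))*2*E/2 = 9/2 - (E + √(4 + E²))*2*E/2 = 9/2 - E*(E + √(4 + E²)))
√(15785 + D(V(10))) = √(15785 + (9/2 - (10²)² - 1*10²*√(4 + (10²)²))) = √(15785 + (9/2 - 1*100² - 1*100*√(4 + 100²))) = √(15785 + (9/2 - 1*10000 - 1*100*√(4 + 10000))) = √(15785 + (9/2 - 10000 - 1*100*√10004)) = √(15785 + (9/2 - 10000 - 1*100*2*√2501)) = √(15785 + (9/2 - 10000 - 200*√2501)) = √(15785 + (-19991/2 - 200*√2501)) = √(11579/2 - 200*√2501)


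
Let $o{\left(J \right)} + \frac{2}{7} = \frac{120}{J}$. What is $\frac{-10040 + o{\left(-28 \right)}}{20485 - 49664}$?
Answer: $\frac{70312}{204253} \approx 0.34424$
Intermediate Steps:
$o{\left(J \right)} = - \frac{2}{7} + \frac{120}{J}$
$\frac{-10040 + o{\left(-28 \right)}}{20485 - 49664} = \frac{-10040 + \left(- \frac{2}{7} + \frac{120}{-28}\right)}{20485 - 49664} = \frac{-10040 + \left(- \frac{2}{7} + 120 \left(- \frac{1}{28}\right)\right)}{-29179} = \left(-10040 - \frac{32}{7}\right) \left(- \frac{1}{29179}\right) = \left(- \frac{70312}{7}\right) \left(- \frac{1}{29179}\right) = \frac{70312}{204253}$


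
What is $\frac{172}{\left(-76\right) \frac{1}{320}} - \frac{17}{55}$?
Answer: $- \frac{757123}{1045} \approx -724.52$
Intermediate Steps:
$\frac{172}{\left(-76\right) \frac{1}{320}} - \frac{17}{55} = \frac{172}{- \frac{19}{80}} - \frac{17}{55} = 172 \left(- \frac{80}{19}\right) - \frac{17}{55} = - \frac{13760}{19} - \frac{17}{55} = - \frac{757123}{1045}$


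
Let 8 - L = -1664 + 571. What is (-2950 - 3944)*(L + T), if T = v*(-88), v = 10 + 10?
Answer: 4543146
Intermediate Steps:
v = 20
L = 1101 (L = 8 - (-1664 + 571) = 8 - 1*(-1093) = 8 + 1093 = 1101)
T = -1760 (T = 20*(-88) = -1760)
(-2950 - 3944)*(L + T) = (-2950 - 3944)*(1101 - 1760) = -6894*(-659) = 4543146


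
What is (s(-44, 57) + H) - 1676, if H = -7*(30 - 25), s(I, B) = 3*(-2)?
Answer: -1717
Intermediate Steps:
s(I, B) = -6
H = -35 (H = -7*5 = -35)
(s(-44, 57) + H) - 1676 = (-6 - 35) - 1676 = -41 - 1676 = -1717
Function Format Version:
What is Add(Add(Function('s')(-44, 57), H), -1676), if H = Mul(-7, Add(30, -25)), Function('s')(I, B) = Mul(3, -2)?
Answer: -1717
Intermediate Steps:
Function('s')(I, B) = -6
H = -35 (H = Mul(-7, 5) = -35)
Add(Add(Function('s')(-44, 57), H), -1676) = Add(Add(-6, -35), -1676) = Add(-41, -1676) = -1717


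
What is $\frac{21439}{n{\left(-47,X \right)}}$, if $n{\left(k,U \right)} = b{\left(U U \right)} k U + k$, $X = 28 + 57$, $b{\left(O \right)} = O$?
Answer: $- \frac{21439}{28863922} \approx -0.00074276$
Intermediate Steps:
$X = 85$
$n{\left(k,U \right)} = k + k U^{3}$ ($n{\left(k,U \right)} = U U k U + k = U^{2} k U + k = k U^{2} U + k = k U^{3} + k = k + k U^{3}$)
$\frac{21439}{n{\left(-47,X \right)}} = \frac{21439}{\left(-47\right) \left(1 + 85^{3}\right)} = \frac{21439}{\left(-47\right) \left(1 + 614125\right)} = \frac{21439}{\left(-47\right) 614126} = \frac{21439}{-28863922} = 21439 \left(- \frac{1}{28863922}\right) = - \frac{21439}{28863922}$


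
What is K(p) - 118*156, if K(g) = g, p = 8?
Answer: -18400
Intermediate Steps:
K(p) - 118*156 = 8 - 118*156 = 8 - 18408 = -18400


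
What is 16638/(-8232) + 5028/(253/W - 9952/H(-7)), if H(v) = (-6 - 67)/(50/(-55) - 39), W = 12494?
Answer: -73524775749247/24963623816852 ≈ -2.9453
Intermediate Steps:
H(v) = 803/439 (H(v) = -73/(50*(-1/55) - 39) = -73/(-10/11 - 39) = -73/(-439/11) = -73*(-11/439) = 803/439)
16638/(-8232) + 5028/(253/W - 9952/H(-7)) = 16638/(-8232) + 5028/(253/12494 - 9952/803/439) = 16638*(-1/8232) + 5028/(253*(1/12494) - 9952*439/803) = -2773/1372 + 5028/(253/12494 - 4368928/803) = -2773/1372 + 5028/(-54585183273/10032682) = -2773/1372 + 5028*(-10032682/54585183273) = -2773/1372 - 16814775032/18195061091 = -73524775749247/24963623816852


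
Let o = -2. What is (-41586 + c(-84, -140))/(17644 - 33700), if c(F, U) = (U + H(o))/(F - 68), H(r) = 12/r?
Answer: 3160463/1220256 ≈ 2.5900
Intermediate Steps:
c(F, U) = (-6 + U)/(-68 + F) (c(F, U) = (U + 12/(-2))/(F - 68) = (U + 12*(-1/2))/(-68 + F) = (U - 6)/(-68 + F) = (-6 + U)/(-68 + F))
(-41586 + c(-84, -140))/(17644 - 33700) = (-41586 + (-6 - 140)/(-68 - 84))/(17644 - 33700) = (-41586 - 146/(-152))/(-16056) = (-41586 - 1/152*(-146))*(-1/16056) = (-41586 + 73/76)*(-1/16056) = -3160463/76*(-1/16056) = 3160463/1220256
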